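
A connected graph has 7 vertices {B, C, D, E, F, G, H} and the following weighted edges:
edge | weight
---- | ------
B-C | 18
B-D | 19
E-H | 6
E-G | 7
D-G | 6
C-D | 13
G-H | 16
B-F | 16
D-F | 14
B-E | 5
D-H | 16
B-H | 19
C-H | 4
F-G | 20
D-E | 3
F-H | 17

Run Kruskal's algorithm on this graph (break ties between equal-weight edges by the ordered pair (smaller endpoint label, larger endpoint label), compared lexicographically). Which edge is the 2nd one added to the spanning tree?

C-H

Kruskal's algorithm — process edges by increasing weight (ties by edge label):
D-E (3): add — endpoints in different components.
C-H (4): add — endpoints in different components.
B-E (5): add — endpoints in different components.
D-G (6): add — endpoints in different components.
E-H (6): add — endpoints in different components.
E-G (7): skip — E and G already connected.
C-D (13): skip — C and D already connected.
D-F (14): add — endpoints in different components.
The 2nd edge added is C-H.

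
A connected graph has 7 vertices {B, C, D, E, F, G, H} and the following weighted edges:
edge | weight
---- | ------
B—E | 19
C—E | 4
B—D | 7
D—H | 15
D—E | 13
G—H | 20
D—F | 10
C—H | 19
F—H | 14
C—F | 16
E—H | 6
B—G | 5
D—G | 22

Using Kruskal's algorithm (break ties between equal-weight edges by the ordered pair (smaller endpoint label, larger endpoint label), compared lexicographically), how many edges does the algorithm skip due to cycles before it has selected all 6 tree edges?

Sort edges by weight, then run Kruskal:
C—E (4): add. Components now {B} {C,E} {D} {F} {G} {H}
B—G (5): add. Components now {B,G} {C,E} {D} {F} {H}
E—H (6): add. Components now {B,G} {C,E,H} {D} {F}
B—D (7): add. Components now {B,D,G} {C,E,H} {F}
D—F (10): add. Components now {B,D,F,G} {C,E,H}
D—E (13): add. Components now {B,C,D,E,F,G,H}
Edges rejected before the tree was complete: 0.

0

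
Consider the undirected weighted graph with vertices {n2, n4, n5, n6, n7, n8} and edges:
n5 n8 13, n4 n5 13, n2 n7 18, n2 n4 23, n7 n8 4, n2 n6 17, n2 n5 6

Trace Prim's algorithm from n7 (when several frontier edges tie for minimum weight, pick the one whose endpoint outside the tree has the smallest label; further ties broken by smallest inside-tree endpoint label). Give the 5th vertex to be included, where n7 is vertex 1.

Prim's algorithm from n7:
Step 1: frontier [n7 n8 4, n2 n7 18] → take n7 n8 (4); add n8.
Step 2: frontier [n2 n7 18, n5 n8 13] → take n5 n8 (13); add n5.
Step 3: frontier [n2 n5 6, n4 n5 13, n2 n7 18] → take n2 n5 (6); add n2.
Step 4: frontier [n2 n6 17, n2 n4 23, n4 n5 13] → take n4 n5 (13); add n4.
Step 5: frontier [n2 n6 17] → take n2 n6 (17); add n6.
Vertex order: n7, n8, n5, n2, n4, n6. The 5th vertex is n4.

n4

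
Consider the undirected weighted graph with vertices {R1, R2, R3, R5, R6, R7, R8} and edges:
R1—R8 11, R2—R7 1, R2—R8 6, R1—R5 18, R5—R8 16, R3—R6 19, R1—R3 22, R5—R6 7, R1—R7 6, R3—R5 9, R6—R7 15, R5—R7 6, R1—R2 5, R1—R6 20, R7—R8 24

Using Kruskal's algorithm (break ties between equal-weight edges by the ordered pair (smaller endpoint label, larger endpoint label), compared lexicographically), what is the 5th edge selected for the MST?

Kruskal's algorithm — process edges by increasing weight (ties by edge label):
R2—R7 (1): add. Components now {R6} {R5} {R2,R7} {R3} {R8} {R1}
R1—R2 (5): add. Components now {R6} {R5} {R1,R2,R7} {R3} {R8}
R1—R7 (6): skip — R7 and R1 already connected.
R2—R8 (6): add. Components now {R6} {R5} {R1,R2,R7,R8} {R3}
R5—R7 (6): add. Components now {R6} {R1,R2,R5,R7,R8} {R3}
R5—R6 (7): add. Components now {R1,R2,R5,R6,R7,R8} {R3}
R3—R5 (9): add. Components now {R1,R2,R3,R5,R6,R7,R8}
The 5th edge added is R5—R6.

R5-R6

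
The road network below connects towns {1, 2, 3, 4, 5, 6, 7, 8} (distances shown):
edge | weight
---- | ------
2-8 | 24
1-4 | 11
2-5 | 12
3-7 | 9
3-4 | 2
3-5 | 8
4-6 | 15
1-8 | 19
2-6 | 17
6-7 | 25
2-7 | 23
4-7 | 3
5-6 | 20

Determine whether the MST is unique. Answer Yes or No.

Yes

Kruskal's algorithm — process edges by increasing weight (ties by edge label):
3-4 (2): add — endpoints in different components.
4-7 (3): add — endpoints in different components.
3-5 (8): add — endpoints in different components.
3-7 (9): skip — 3 and 7 already connected.
1-4 (11): add — endpoints in different components.
2-5 (12): add — endpoints in different components.
4-6 (15): add — endpoints in different components.
2-6 (17): skip — 2 and 6 already connected.
1-8 (19): add — endpoints in different components.
Every non-tree edge has weight strictly greater than the heaviest edge on the tree path between its endpoints, so the MST is unique.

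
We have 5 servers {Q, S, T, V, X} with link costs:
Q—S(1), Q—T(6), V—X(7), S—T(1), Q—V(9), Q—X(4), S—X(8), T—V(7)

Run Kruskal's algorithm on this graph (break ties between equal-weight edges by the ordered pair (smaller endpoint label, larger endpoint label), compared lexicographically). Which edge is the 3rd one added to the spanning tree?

Q-X

Kruskal: consider edges lightest-first.
Q—S (1): add. Components now {Q,S} {T} {X} {V}
S—T (1): add. Components now {Q,S,T} {X} {V}
Q—X (4): add. Components now {Q,S,T,X} {V}
Q—T (6): skip — T and Q already connected.
T—V (7): add. Components now {Q,S,T,V,X}
The 3rd edge added is Q—X.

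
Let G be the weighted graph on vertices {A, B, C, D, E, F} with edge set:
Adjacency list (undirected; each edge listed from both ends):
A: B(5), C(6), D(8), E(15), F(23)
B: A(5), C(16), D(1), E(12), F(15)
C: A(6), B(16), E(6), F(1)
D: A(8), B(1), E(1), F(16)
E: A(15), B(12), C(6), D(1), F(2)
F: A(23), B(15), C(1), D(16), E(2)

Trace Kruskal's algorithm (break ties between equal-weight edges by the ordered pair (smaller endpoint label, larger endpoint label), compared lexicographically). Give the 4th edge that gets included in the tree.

E-F

Kruskal's algorithm — process edges by increasing weight (ties by edge label):
B-D (1): add — endpoints in different components.
C-F (1): add — endpoints in different components.
D-E (1): add — endpoints in different components.
E-F (2): add — endpoints in different components.
A-B (5): add — endpoints in different components.
The 4th edge added is E-F.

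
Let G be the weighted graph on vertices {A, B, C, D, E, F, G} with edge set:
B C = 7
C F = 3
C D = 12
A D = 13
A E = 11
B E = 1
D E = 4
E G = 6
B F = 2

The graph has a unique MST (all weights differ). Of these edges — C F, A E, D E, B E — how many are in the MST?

Sort edges by weight, then run Kruskal:
B E (1): add. Components now {A} {B,E} {C} {D} {F} {G}
B F (2): add. Components now {A} {B,E,F} {C} {D} {G}
C F (3): add. Components now {A} {B,C,E,F} {D} {G}
D E (4): add. Components now {A} {B,C,D,E,F} {G}
E G (6): add. Components now {A} {B,C,D,E,F,G}
B C (7): skip — B and C already connected.
A E (11): add. Components now {A,B,C,D,E,F,G}
MST edge set: {B E, B F, C F, D E, E G, A E}.
Of the listed edges, {C F, A E, D E, B E} are in the MST → 4.

4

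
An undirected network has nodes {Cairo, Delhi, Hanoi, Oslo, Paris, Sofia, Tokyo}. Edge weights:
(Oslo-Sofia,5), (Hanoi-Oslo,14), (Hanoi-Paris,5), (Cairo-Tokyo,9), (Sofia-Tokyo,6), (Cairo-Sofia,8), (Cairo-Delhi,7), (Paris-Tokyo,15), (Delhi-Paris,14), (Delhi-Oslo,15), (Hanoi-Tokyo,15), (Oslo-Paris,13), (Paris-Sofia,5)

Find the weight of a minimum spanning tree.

Kruskal's algorithm — process edges by increasing weight (ties by edge label):
Hanoi-Paris (5): add — endpoints in different components.
Oslo-Sofia (5): add — endpoints in different components.
Paris-Sofia (5): add — endpoints in different components.
Sofia-Tokyo (6): add — endpoints in different components.
Cairo-Delhi (7): add — endpoints in different components.
Cairo-Sofia (8): add — endpoints in different components.
MST edges: Hanoi-Paris, Oslo-Sofia, Paris-Sofia, Sofia-Tokyo, Cairo-Delhi, Cairo-Sofia; total weight 5+5+5+6+7+8 = 36.

36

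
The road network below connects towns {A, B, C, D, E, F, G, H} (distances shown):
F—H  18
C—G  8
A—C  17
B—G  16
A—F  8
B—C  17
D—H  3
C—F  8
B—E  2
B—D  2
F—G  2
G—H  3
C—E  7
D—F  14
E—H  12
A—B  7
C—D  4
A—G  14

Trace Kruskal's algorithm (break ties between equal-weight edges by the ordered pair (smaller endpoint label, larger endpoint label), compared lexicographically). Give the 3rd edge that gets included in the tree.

Kruskal's algorithm — process edges by increasing weight (ties by edge label):
B—D (2): add — endpoints in different components.
B—E (2): add — endpoints in different components.
F—G (2): add — endpoints in different components.
D—H (3): add — endpoints in different components.
G—H (3): add — endpoints in different components.
C—D (4): add — endpoints in different components.
A—B (7): add — endpoints in different components.
The 3rd edge added is F—G.

F-G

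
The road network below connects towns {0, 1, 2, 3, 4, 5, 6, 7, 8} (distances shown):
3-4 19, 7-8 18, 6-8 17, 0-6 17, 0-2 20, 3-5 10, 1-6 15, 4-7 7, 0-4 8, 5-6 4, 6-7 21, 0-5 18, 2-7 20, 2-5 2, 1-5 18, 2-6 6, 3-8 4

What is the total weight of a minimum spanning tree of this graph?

Prim's algorithm from 8:
Step 1: cheapest edge leaving the tree is 3-8 (4); add 3.
Step 2: cheapest edge leaving the tree is 3-5 (10); add 5.
Step 3: cheapest edge leaving the tree is 2-5 (2); add 2.
Step 4: cheapest edge leaving the tree is 5-6 (4); add 6.
Step 5: cheapest edge leaving the tree is 1-6 (15); add 1.
Step 6: cheapest edge leaving the tree is 0-6 (17); add 0.
Step 7: cheapest edge leaving the tree is 0-4 (8); add 4.
Step 8: cheapest edge leaving the tree is 4-7 (7); add 7.
MST edges: 3-8, 3-5, 2-5, 5-6, 1-6, 0-6, 0-4, 4-7; total weight 4+10+2+4+15+17+8+7 = 67.

67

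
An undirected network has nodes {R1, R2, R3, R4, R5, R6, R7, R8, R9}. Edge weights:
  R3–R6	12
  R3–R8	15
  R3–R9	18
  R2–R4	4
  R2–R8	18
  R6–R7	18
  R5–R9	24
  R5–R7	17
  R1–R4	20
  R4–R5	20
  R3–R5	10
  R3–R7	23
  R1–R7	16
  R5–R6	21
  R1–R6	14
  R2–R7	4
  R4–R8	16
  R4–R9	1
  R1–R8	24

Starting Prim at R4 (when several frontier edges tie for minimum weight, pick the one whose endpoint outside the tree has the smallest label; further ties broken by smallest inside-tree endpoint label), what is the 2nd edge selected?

Grow the tree from R4 using Prim:
Step 1: cheapest edge leaving the tree is R4–R9 (1); add R9.
Step 2: cheapest edge leaving the tree is R2–R4 (4); add R2.
Step 3: cheapest edge leaving the tree is R2–R7 (4); add R7.
Step 4: cheapest edge leaving the tree is R1–R7 (16); add R1.
Step 5: cheapest edge leaving the tree is R1–R6 (14); add R6.
Step 6: cheapest edge leaving the tree is R3–R6 (12); add R3.
Step 7: cheapest edge leaving the tree is R3–R5 (10); add R5.
Step 8: cheapest edge leaving the tree is R3–R8 (15); add R8.
The 2nd edge added is R2–R4.

R2-R4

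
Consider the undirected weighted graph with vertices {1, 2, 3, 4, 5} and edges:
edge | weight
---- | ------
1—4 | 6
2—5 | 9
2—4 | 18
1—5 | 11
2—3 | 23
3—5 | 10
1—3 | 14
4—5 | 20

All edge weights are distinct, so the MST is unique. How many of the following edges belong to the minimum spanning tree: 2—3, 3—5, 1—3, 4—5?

1

Kruskal: consider edges lightest-first.
1—4 (6): add. Components now {1,4} {2} {3} {5}
2—5 (9): add. Components now {1,4} {2,5} {3}
3—5 (10): add. Components now {1,4} {2,3,5}
1—5 (11): add. Components now {1,2,3,4,5}
MST edge set: {1—4, 2—5, 3—5, 1—5}.
Of the listed edges, {3—5} are in the MST → 1.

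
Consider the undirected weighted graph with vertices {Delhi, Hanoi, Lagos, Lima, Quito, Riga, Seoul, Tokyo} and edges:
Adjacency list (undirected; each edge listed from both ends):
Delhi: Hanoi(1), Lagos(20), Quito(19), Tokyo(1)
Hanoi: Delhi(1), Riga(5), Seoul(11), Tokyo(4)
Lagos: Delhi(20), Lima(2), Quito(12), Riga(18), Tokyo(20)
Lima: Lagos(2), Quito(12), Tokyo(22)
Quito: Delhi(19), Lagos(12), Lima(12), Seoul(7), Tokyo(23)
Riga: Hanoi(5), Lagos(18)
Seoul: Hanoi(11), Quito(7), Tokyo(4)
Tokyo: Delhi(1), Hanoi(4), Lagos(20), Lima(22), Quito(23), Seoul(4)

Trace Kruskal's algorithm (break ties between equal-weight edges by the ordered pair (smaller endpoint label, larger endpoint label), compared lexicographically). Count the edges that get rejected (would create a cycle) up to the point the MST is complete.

Kruskal: consider edges lightest-first.
Delhi–Hanoi (1): add — endpoints in different components.
Delhi–Tokyo (1): add — endpoints in different components.
Lagos–Lima (2): add — endpoints in different components.
Hanoi–Tokyo (4): skip — Hanoi and Tokyo already connected.
Seoul–Tokyo (4): add — endpoints in different components.
Hanoi–Riga (5): add — endpoints in different components.
Quito–Seoul (7): add — endpoints in different components.
Hanoi–Seoul (11): skip — Hanoi and Seoul already connected.
Lagos–Quito (12): add — endpoints in different components.
Edges rejected before the tree was complete: 2.

2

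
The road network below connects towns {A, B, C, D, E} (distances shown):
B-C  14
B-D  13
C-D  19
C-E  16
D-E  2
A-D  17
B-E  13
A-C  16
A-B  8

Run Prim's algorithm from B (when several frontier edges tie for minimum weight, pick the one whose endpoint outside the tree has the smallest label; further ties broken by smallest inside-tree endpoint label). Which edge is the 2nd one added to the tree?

Prim's algorithm from B:
Step 1: frontier [A-B 8, B-D 13, B-E 13, B-C 14] → take A-B (8); add A.
Step 2: frontier [A-C 16, A-D 17, B-D 13, B-E 13, B-C 14] → take B-D (13); add D.
Step 3: frontier [A-C 16, B-E 13, B-C 14, D-E 2, C-D 19] → take D-E (2); add E.
Step 4: frontier [A-C 16, B-C 14, C-D 19, C-E 16] → take B-C (14); add C.
The 2nd edge added is B-D.

B-D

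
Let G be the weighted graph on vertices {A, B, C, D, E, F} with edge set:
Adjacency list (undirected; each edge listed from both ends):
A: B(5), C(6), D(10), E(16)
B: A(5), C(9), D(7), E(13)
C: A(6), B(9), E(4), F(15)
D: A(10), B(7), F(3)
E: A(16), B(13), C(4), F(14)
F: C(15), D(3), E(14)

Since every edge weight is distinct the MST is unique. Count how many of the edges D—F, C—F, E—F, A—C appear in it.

2

Sort edges by weight, then run Kruskal:
D—F (3): add — endpoints in different components.
C—E (4): add — endpoints in different components.
A—B (5): add — endpoints in different components.
A—C (6): add — endpoints in different components.
B—D (7): add — endpoints in different components.
MST edge set: {D—F, C—E, A—B, A—C, B—D}.
Of the listed edges, {D—F, A—C} are in the MST → 2.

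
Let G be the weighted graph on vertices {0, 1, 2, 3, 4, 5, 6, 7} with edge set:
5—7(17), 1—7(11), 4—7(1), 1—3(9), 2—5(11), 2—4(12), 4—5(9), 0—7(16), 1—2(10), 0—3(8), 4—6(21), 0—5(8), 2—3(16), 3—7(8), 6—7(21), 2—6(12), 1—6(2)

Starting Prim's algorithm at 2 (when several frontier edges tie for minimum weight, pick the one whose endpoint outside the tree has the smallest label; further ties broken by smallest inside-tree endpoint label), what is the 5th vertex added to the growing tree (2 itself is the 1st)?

0

Prim, starting at 2.
Step 1: cheapest edge leaving the tree is 1—2 (10); add 1.
Step 2: cheapest edge leaving the tree is 1—6 (2); add 6.
Step 3: cheapest edge leaving the tree is 1—3 (9); add 3.
Step 4: cheapest edge leaving the tree is 0—3 (8); add 0.
Step 5: cheapest edge leaving the tree is 0—5 (8); add 5.
Step 6: cheapest edge leaving the tree is 3—7 (8); add 7.
Step 7: cheapest edge leaving the tree is 4—7 (1); add 4.
Vertex order: 2, 1, 6, 3, 0, 5, 7, 4. The 5th vertex is 0.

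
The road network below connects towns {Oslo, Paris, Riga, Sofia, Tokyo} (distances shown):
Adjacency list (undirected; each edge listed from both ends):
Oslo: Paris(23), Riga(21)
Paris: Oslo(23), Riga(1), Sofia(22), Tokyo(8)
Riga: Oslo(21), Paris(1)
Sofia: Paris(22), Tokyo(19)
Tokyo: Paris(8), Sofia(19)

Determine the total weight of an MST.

49

Kruskal: consider edges lightest-first.
Paris-Riga (1): add — endpoints in different components.
Paris-Tokyo (8): add — endpoints in different components.
Sofia-Tokyo (19): add — endpoints in different components.
Oslo-Riga (21): add — endpoints in different components.
MST edges: Paris-Riga, Paris-Tokyo, Sofia-Tokyo, Oslo-Riga; total weight 1+8+19+21 = 49.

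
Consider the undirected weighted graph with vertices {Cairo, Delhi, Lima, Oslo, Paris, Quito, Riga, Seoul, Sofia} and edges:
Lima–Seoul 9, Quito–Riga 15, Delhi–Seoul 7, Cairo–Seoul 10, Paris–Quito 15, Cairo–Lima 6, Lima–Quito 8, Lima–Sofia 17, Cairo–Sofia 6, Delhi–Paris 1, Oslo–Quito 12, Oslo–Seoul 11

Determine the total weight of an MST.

63

Grow the tree from Delhi using Prim:
Step 1: frontier [Delhi–Paris 1, Delhi–Seoul 7] → take Delhi–Paris (1); add Paris.
Step 2: frontier [Delhi–Seoul 7, Paris–Quito 15] → take Delhi–Seoul (7); add Seoul.
Step 3: frontier [Paris–Quito 15, Lima–Seoul 9, Cairo–Seoul 10, Oslo–Seoul 11] → take Lima–Seoul (9); add Lima.
Step 4: frontier [Cairo–Lima 6, Lima–Quito 8, Lima–Sofia 17, Paris–Quito 15, Cairo–Seoul 10, Oslo–Seoul 11] → take Cairo–Lima (6); add Cairo.
Step 5: frontier [Cairo–Sofia 6, Lima–Quito 8, Lima–Sofia 17, Paris–Quito 15, Oslo–Seoul 11] → take Cairo–Sofia (6); add Sofia.
Step 6: frontier [Lima–Quito 8, Paris–Quito 15, Oslo–Seoul 11] → take Lima–Quito (8); add Quito.
Step 7: frontier [Oslo–Quito 12, Quito–Riga 15, Oslo–Seoul 11] → take Oslo–Seoul (11); add Oslo.
Step 8: frontier [Quito–Riga 15] → take Quito–Riga (15); add Riga.
MST edges: Delhi–Paris, Delhi–Seoul, Lima–Seoul, Cairo–Lima, Cairo–Sofia, Lima–Quito, Oslo–Seoul, Quito–Riga; total weight 1+7+9+6+6+8+11+15 = 63.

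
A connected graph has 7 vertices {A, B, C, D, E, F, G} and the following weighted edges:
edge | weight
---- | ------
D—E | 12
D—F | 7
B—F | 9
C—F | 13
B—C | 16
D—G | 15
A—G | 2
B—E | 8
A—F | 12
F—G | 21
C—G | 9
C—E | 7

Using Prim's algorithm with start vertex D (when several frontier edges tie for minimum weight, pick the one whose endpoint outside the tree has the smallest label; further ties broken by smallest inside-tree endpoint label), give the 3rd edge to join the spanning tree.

Prim, starting at D.
Step 1: cheapest edge leaving the tree is D—F (7); add F.
Step 2: cheapest edge leaving the tree is B—F (9); add B.
Step 3: cheapest edge leaving the tree is B—E (8); add E.
Step 4: cheapest edge leaving the tree is C—E (7); add C.
Step 5: cheapest edge leaving the tree is C—G (9); add G.
Step 6: cheapest edge leaving the tree is A—G (2); add A.
The 3rd edge added is B—E.

B-E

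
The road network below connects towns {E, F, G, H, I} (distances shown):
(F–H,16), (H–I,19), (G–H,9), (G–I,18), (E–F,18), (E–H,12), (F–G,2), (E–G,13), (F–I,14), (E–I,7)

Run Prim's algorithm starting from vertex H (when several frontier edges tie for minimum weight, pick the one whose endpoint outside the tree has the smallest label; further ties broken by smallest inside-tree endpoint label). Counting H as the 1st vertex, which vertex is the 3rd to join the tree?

Prim, starting at H.
Step 1: cheapest edge leaving the tree is G–H (9); add G.
Step 2: cheapest edge leaving the tree is F–G (2); add F.
Step 3: cheapest edge leaving the tree is E–H (12); add E.
Step 4: cheapest edge leaving the tree is E–I (7); add I.
Vertex order: H, G, F, E, I. The 3rd vertex is F.

F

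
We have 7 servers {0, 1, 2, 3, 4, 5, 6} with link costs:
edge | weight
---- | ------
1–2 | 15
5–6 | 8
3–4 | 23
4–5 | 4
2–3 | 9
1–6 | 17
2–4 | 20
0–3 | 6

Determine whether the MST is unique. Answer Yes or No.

Yes

Kruskal's algorithm — process edges by increasing weight (ties by edge label):
4–5 (4): add. Components now {0} {1} {2} {3} {4,5} {6}
0–3 (6): add. Components now {0,3} {1} {2} {4,5} {6}
5–6 (8): add. Components now {0,3} {1} {2} {4,5,6}
2–3 (9): add. Components now {0,2,3} {1} {4,5,6}
1–2 (15): add. Components now {0,1,2,3} {4,5,6}
1–6 (17): add. Components now {0,1,2,3,4,5,6}
Every non-tree edge has weight strictly greater than the heaviest edge on the tree path between its endpoints, so the MST is unique.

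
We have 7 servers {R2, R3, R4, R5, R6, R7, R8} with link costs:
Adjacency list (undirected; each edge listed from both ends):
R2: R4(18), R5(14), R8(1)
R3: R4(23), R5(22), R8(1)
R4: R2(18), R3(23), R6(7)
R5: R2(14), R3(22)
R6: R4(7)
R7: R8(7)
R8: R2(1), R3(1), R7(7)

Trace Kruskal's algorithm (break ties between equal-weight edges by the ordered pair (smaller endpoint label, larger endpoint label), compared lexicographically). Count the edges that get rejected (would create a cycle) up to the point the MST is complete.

0

Kruskal: consider edges lightest-first.
R2 R8 (1): add. Components now {R6} {R2,R8} {R5} {R4} {R3} {R7}
R3 R8 (1): add. Components now {R6} {R2,R3,R8} {R5} {R4} {R7}
R4 R6 (7): add. Components now {R4,R6} {R2,R3,R8} {R5} {R7}
R7 R8 (7): add. Components now {R4,R6} {R2,R3,R7,R8} {R5}
R2 R5 (14): add. Components now {R4,R6} {R2,R3,R5,R7,R8}
R2 R4 (18): add. Components now {R2,R3,R4,R5,R6,R7,R8}
Edges rejected before the tree was complete: 0.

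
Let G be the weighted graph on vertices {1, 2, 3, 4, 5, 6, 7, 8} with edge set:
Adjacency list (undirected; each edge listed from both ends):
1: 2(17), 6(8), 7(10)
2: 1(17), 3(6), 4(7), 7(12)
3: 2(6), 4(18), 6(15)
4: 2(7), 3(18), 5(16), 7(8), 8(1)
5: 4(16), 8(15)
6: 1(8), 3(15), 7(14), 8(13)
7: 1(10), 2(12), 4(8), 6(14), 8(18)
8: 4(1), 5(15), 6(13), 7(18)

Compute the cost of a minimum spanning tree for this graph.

Kruskal: consider edges lightest-first.
4–8 (1): add — endpoints in different components.
2–3 (6): add — endpoints in different components.
2–4 (7): add — endpoints in different components.
1–6 (8): add — endpoints in different components.
4–7 (8): add — endpoints in different components.
1–7 (10): add — endpoints in different components.
2–7 (12): skip — 2 and 7 already connected.
6–8 (13): skip — 6 and 8 already connected.
6–7 (14): skip — 6 and 7 already connected.
3–6 (15): skip — 3 and 6 already connected.
5–8 (15): add — endpoints in different components.
MST edges: 4–8, 2–3, 2–4, 1–6, 4–7, 1–7, 5–8; total weight 1+6+7+8+8+10+15 = 55.

55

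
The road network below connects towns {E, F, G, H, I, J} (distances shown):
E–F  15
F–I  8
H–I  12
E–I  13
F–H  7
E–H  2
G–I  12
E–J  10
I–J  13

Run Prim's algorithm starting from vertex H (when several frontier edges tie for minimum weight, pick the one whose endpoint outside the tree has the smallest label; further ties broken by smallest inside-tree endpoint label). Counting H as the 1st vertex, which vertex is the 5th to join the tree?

J

Prim, starting at H.
Step 1: cheapest edge leaving the tree is E–H (2); add E.
Step 2: cheapest edge leaving the tree is F–H (7); add F.
Step 3: cheapest edge leaving the tree is F–I (8); add I.
Step 4: cheapest edge leaving the tree is E–J (10); add J.
Step 5: cheapest edge leaving the tree is G–I (12); add G.
Vertex order: H, E, F, I, J, G. The 5th vertex is J.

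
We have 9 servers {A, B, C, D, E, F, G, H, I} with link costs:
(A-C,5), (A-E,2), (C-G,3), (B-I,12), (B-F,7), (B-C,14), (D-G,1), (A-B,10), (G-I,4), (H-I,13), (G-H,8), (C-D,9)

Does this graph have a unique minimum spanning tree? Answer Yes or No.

Yes

Kruskal: consider edges lightest-first.
D-G (1): add — endpoints in different components.
A-E (2): add — endpoints in different components.
C-G (3): add — endpoints in different components.
G-I (4): add — endpoints in different components.
A-C (5): add — endpoints in different components.
B-F (7): add — endpoints in different components.
G-H (8): add — endpoints in different components.
C-D (9): skip — C and D already connected.
A-B (10): add — endpoints in different components.
Every non-tree edge has weight strictly greater than the heaviest edge on the tree path between its endpoints, so the MST is unique.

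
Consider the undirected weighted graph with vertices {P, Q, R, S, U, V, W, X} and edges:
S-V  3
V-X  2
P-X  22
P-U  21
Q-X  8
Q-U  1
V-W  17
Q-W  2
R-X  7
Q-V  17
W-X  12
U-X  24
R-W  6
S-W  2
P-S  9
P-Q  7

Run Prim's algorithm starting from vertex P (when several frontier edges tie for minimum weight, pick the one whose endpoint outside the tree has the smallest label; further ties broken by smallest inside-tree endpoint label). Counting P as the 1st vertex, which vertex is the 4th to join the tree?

W

Prim's algorithm from P:
Step 1: cheapest edge leaving the tree is P-Q (7); add Q.
Step 2: cheapest edge leaving the tree is Q-U (1); add U.
Step 3: cheapest edge leaving the tree is Q-W (2); add W.
Step 4: cheapest edge leaving the tree is S-W (2); add S.
Step 5: cheapest edge leaving the tree is S-V (3); add V.
Step 6: cheapest edge leaving the tree is V-X (2); add X.
Step 7: cheapest edge leaving the tree is R-W (6); add R.
Vertex order: P, Q, U, W, S, V, X, R. The 4th vertex is W.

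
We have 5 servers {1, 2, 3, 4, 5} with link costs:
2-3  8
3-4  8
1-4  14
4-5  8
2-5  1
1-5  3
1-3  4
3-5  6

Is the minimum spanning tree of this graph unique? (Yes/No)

Kruskal's algorithm — process edges by increasing weight (ties by edge label):
2-5 (1): add. Components now {1} {2,5} {3} {4}
1-5 (3): add. Components now {1,2,5} {3} {4}
1-3 (4): add. Components now {1,2,3,5} {4}
3-5 (6): skip — 3 and 5 already connected.
2-3 (8): skip — 2 and 3 already connected.
3-4 (8): add. Components now {1,2,3,4,5}
Non-tree edge 4-5 has weight 8, equal to the heaviest edge on its tree cycle — swapping gives another MST of the same weight. Not unique.

No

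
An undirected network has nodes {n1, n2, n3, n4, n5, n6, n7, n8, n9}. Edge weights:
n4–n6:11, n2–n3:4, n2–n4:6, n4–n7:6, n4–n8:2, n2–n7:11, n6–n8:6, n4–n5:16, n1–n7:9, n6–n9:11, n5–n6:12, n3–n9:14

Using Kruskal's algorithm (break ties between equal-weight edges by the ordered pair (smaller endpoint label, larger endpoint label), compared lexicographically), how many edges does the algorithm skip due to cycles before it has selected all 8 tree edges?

Sort edges by weight, then run Kruskal:
n4–n8 (2): add — endpoints in different components.
n2–n3 (4): add — endpoints in different components.
n2–n4 (6): add — endpoints in different components.
n4–n7 (6): add — endpoints in different components.
n6–n8 (6): add — endpoints in different components.
n1–n7 (9): add — endpoints in different components.
n2–n7 (11): skip — n7 and n2 already connected.
n4–n6 (11): skip — n4 and n6 already connected.
n6–n9 (11): add — endpoints in different components.
n5–n6 (12): add — endpoints in different components.
Edges rejected before the tree was complete: 2.

2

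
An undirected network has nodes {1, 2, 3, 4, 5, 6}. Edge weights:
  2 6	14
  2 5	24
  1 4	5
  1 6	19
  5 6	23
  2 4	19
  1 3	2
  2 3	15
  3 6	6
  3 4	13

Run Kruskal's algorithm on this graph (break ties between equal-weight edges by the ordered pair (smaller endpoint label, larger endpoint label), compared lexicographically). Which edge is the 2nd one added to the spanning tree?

Kruskal: consider edges lightest-first.
1 3 (2): add. Components now {1,3} {2} {4} {5} {6}
1 4 (5): add. Components now {1,3,4} {2} {5} {6}
3 6 (6): add. Components now {1,3,4,6} {2} {5}
3 4 (13): skip — 3 and 4 already connected.
2 6 (14): add. Components now {1,2,3,4,6} {5}
2 3 (15): skip — 2 and 3 already connected.
1 6 (19): skip — 1 and 6 already connected.
2 4 (19): skip — 2 and 4 already connected.
5 6 (23): add. Components now {1,2,3,4,5,6}
The 2nd edge added is 1 4.

1-4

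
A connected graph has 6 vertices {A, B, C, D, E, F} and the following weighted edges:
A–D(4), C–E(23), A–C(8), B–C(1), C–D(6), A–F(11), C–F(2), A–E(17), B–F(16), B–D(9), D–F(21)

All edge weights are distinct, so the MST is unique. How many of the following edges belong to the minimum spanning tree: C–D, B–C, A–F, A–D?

Kruskal: consider edges lightest-first.
B–C (1): add. Components now {A} {B,C} {D} {E} {F}
C–F (2): add. Components now {A} {B,C,F} {D} {E}
A–D (4): add. Components now {A,D} {B,C,F} {E}
C–D (6): add. Components now {A,B,C,D,F} {E}
A–C (8): skip — A and C already connected.
B–D (9): skip — B and D already connected.
A–F (11): skip — A and F already connected.
B–F (16): skip — B and F already connected.
A–E (17): add. Components now {A,B,C,D,E,F}
MST edge set: {B–C, C–F, A–D, C–D, A–E}.
Of the listed edges, {C–D, B–C, A–D} are in the MST → 3.

3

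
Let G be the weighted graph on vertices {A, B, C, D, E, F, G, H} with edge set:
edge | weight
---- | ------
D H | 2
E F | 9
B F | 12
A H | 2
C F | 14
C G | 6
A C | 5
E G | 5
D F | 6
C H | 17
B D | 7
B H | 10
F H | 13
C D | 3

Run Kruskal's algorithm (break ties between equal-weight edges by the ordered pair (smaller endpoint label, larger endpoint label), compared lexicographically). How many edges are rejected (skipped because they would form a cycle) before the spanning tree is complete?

Kruskal: consider edges lightest-first.
A H (2): add — endpoints in different components.
D H (2): add — endpoints in different components.
C D (3): add — endpoints in different components.
A C (5): skip — A and C already connected.
E G (5): add — endpoints in different components.
C G (6): add — endpoints in different components.
D F (6): add — endpoints in different components.
B D (7): add — endpoints in different components.
Edges rejected before the tree was complete: 1.

1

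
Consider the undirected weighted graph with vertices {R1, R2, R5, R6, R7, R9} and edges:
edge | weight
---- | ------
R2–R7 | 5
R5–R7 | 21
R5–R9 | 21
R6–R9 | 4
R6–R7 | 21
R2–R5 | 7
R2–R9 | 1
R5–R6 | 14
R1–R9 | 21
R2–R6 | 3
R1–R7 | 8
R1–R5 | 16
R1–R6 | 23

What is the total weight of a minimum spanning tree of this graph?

24

Grow the tree from R6 using Prim:
Step 1: cheapest edge leaving the tree is R2–R6 (3); add R2.
Step 2: cheapest edge leaving the tree is R2–R9 (1); add R9.
Step 3: cheapest edge leaving the tree is R2–R7 (5); add R7.
Step 4: cheapest edge leaving the tree is R2–R5 (7); add R5.
Step 5: cheapest edge leaving the tree is R1–R7 (8); add R1.
MST edges: R2–R6, R2–R9, R2–R7, R2–R5, R1–R7; total weight 3+1+5+7+8 = 24.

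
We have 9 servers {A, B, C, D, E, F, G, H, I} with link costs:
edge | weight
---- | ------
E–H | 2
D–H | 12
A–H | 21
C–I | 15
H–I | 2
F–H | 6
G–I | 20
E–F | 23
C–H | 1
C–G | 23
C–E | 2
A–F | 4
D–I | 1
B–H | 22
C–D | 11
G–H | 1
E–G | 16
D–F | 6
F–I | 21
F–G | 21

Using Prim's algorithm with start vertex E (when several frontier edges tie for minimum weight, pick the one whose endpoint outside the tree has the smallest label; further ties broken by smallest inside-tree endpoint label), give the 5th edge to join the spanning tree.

Grow the tree from E using Prim:
Step 1: cheapest edge leaving the tree is C–E (2); add C.
Step 2: cheapest edge leaving the tree is C–H (1); add H.
Step 3: cheapest edge leaving the tree is G–H (1); add G.
Step 4: cheapest edge leaving the tree is H–I (2); add I.
Step 5: cheapest edge leaving the tree is D–I (1); add D.
Step 6: cheapest edge leaving the tree is D–F (6); add F.
Step 7: cheapest edge leaving the tree is A–F (4); add A.
Step 8: cheapest edge leaving the tree is B–H (22); add B.
The 5th edge added is D–I.

D-I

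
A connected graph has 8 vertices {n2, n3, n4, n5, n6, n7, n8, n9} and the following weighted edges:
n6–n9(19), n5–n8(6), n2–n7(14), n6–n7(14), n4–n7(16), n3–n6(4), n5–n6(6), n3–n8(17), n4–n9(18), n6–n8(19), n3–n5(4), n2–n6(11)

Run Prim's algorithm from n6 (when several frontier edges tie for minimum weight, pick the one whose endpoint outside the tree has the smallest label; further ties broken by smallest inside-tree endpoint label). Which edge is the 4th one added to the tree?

Grow the tree from n6 using Prim:
Step 1: frontier [n3–n6 4, n5–n6 6, n2–n6 11, n6–n7 14, n6–n8 19, n6–n9 19] → take n3–n6 (4); add n3.
Step 2: frontier [n3–n5 4, n3–n8 17, n5–n6 6, n2–n6 11, n6–n7 14, n6–n8 19, n6–n9 19] → take n3–n5 (4); add n5.
Step 3: frontier [n3–n8 17, n5–n8 6, n2–n6 11, n6–n7 14, n6–n8 19, n6–n9 19] → take n5–n8 (6); add n8.
Step 4: frontier [n2–n6 11, n6–n7 14, n6–n9 19] → take n2–n6 (11); add n2.
Step 5: frontier [n2–n7 14, n6–n7 14, n6–n9 19] → take n2–n7 (14); add n7.
Step 6: frontier [n6–n9 19, n4–n7 16] → take n4–n7 (16); add n4.
Step 7: frontier [n4–n9 18, n6–n9 19] → take n4–n9 (18); add n9.
The 4th edge added is n2–n6.

n2-n6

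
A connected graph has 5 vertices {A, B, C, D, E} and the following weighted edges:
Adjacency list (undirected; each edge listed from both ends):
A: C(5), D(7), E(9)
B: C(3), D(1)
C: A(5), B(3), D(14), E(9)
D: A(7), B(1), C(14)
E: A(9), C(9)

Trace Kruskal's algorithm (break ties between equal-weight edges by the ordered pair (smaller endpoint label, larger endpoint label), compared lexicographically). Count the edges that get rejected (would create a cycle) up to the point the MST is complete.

1

Kruskal's algorithm — process edges by increasing weight (ties by edge label):
B–D (1): add. Components now {A} {B,D} {C} {E}
B–C (3): add. Components now {A} {B,C,D} {E}
A–C (5): add. Components now {A,B,C,D} {E}
A–D (7): skip — A and D already connected.
A–E (9): add. Components now {A,B,C,D,E}
Edges rejected before the tree was complete: 1.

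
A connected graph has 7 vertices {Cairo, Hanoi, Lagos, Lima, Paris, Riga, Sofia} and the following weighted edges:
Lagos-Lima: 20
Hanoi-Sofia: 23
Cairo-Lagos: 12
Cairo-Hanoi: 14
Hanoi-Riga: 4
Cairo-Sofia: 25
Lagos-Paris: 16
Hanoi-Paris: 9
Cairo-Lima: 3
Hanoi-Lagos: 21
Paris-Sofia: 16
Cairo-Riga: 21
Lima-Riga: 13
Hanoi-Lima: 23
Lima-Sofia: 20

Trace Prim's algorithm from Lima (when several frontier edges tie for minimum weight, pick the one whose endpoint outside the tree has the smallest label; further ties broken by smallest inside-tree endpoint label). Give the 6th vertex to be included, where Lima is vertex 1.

Paris

Grow the tree from Lima using Prim:
Step 1: cheapest edge leaving the tree is Cairo-Lima (3); add Cairo.
Step 2: cheapest edge leaving the tree is Cairo-Lagos (12); add Lagos.
Step 3: cheapest edge leaving the tree is Lima-Riga (13); add Riga.
Step 4: cheapest edge leaving the tree is Hanoi-Riga (4); add Hanoi.
Step 5: cheapest edge leaving the tree is Hanoi-Paris (9); add Paris.
Step 6: cheapest edge leaving the tree is Paris-Sofia (16); add Sofia.
Vertex order: Lima, Cairo, Lagos, Riga, Hanoi, Paris, Sofia. The 6th vertex is Paris.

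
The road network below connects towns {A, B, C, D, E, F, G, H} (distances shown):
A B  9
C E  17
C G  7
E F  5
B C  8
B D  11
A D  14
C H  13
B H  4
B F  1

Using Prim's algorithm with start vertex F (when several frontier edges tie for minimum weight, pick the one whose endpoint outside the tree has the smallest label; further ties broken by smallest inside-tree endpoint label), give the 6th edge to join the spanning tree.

Prim, starting at F.
Step 1: cheapest edge leaving the tree is B F (1); add B.
Step 2: cheapest edge leaving the tree is B H (4); add H.
Step 3: cheapest edge leaving the tree is E F (5); add E.
Step 4: cheapest edge leaving the tree is B C (8); add C.
Step 5: cheapest edge leaving the tree is C G (7); add G.
Step 6: cheapest edge leaving the tree is A B (9); add A.
Step 7: cheapest edge leaving the tree is B D (11); add D.
The 6th edge added is A B.

A-B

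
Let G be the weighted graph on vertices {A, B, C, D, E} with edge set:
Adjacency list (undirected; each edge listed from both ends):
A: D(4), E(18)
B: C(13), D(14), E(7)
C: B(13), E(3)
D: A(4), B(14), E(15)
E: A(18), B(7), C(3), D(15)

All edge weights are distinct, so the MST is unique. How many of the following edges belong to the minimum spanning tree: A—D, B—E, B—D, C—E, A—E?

Kruskal's algorithm — process edges by increasing weight (ties by edge label):
C—E (3): add — endpoints in different components.
A—D (4): add — endpoints in different components.
B—E (7): add — endpoints in different components.
B—C (13): skip — B and C already connected.
B—D (14): add — endpoints in different components.
MST edge set: {C—E, A—D, B—E, B—D}.
Of the listed edges, {A—D, B—E, B—D, C—E} are in the MST → 4.

4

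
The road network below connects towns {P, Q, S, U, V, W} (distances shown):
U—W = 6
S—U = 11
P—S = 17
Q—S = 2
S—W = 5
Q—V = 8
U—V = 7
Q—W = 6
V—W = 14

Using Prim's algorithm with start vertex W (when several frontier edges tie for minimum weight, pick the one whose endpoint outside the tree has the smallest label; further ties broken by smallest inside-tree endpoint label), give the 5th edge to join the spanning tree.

Grow the tree from W using Prim:
Step 1: cheapest edge leaving the tree is S—W (5); add S.
Step 2: cheapest edge leaving the tree is Q—S (2); add Q.
Step 3: cheapest edge leaving the tree is U—W (6); add U.
Step 4: cheapest edge leaving the tree is U—V (7); add V.
Step 5: cheapest edge leaving the tree is P—S (17); add P.
The 5th edge added is P—S.

P-S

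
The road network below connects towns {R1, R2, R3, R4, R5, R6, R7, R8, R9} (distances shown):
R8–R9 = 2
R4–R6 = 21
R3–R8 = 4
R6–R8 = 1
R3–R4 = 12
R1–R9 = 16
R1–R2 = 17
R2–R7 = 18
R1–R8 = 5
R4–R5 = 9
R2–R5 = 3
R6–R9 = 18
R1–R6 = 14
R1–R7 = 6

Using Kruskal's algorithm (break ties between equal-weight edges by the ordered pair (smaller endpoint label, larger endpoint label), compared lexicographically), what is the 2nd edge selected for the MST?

Kruskal: consider edges lightest-first.
R6–R8 (1): add — endpoints in different components.
R8–R9 (2): add — endpoints in different components.
R2–R5 (3): add — endpoints in different components.
R3–R8 (4): add — endpoints in different components.
R1–R8 (5): add — endpoints in different components.
R1–R7 (6): add — endpoints in different components.
R4–R5 (9): add — endpoints in different components.
R3–R4 (12): add — endpoints in different components.
The 2nd edge added is R8–R9.

R8-R9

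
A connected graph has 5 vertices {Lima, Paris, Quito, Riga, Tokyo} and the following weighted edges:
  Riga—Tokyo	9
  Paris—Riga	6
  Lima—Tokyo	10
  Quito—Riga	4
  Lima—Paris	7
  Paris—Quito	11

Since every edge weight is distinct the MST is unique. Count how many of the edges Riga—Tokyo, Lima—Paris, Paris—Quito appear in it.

Kruskal: consider edges lightest-first.
Quito—Riga (4): add. Components now {Quito,Riga} {Paris} {Lima} {Tokyo}
Paris—Riga (6): add. Components now {Paris,Quito,Riga} {Lima} {Tokyo}
Lima—Paris (7): add. Components now {Lima,Paris,Quito,Riga} {Tokyo}
Riga—Tokyo (9): add. Components now {Lima,Paris,Quito,Riga,Tokyo}
MST edge set: {Quito—Riga, Paris—Riga, Lima—Paris, Riga—Tokyo}.
Of the listed edges, {Riga—Tokyo, Lima—Paris} are in the MST → 2.

2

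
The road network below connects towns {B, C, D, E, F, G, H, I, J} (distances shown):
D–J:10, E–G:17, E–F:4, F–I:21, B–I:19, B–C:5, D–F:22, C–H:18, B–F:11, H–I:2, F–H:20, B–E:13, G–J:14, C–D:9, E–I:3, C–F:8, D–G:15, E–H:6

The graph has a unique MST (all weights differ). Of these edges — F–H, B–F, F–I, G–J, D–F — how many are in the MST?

Sort edges by weight, then run Kruskal:
H–I (2): add — endpoints in different components.
E–I (3): add — endpoints in different components.
E–F (4): add — endpoints in different components.
B–C (5): add — endpoints in different components.
E–H (6): skip — E and H already connected.
C–F (8): add — endpoints in different components.
C–D (9): add — endpoints in different components.
D–J (10): add — endpoints in different components.
B–F (11): skip — B and F already connected.
B–E (13): skip — B and E already connected.
G–J (14): add — endpoints in different components.
MST edge set: {H–I, E–I, E–F, B–C, C–F, C–D, D–J, G–J}.
Of the listed edges, {G–J} are in the MST → 1.

1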